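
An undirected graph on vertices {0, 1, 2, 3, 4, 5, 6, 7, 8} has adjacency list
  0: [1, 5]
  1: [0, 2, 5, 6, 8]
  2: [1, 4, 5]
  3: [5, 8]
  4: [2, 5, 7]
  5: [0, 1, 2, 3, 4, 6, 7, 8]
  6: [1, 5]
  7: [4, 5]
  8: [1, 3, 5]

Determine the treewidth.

2

A width-2 tree decomposition is:
Bags: B1 = {2, 4, 5}  B2 = {1, 2, 5}  B3 = {1, 5, 8}  B4 = {4, 5, 7}  B5 = {3, 5, 8}  B6 = {0, 1, 5}  B7 = {1, 5, 6}
Tree: B1–B2, B2–B3, B1–B4, B3–B5, B2–B6, B6–B7
Every bag has size at most 3, so the width is 3 − 1 = 2 and tw(G) ≤ 2. For the lower bound, the 3 vertices {0, 1, 5} are pairwise adjacent, and any tree decomposition puts a clique entirely inside one bag — forcing width ≥ 2. Combining the bounds, tw(G) = 2.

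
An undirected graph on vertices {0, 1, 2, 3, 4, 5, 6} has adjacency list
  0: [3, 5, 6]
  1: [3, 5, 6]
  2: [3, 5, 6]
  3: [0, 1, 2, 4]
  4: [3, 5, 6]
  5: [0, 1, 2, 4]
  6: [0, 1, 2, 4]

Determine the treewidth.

3

A width-3 tree decomposition is:
Bags: B1 = {2, 3, 5, 6}  B2 = {3, 4, 5, 6}  B3 = {0, 3, 5, 6}  B4 = {1, 3, 5, 6}
Tree: B1–B2, B2–B3, B3–B4
The largest bag has 4 vertices, giving width 3; this decomposition certifies tw(G) ≤ 3. For the lower bound: the 4 vertex sets {2,3}, {4,6}, {5}, {0} are disjoint, each induces a connected subgraph, and every pair is joined by at least one edge of G. Contracting each set to a single vertex therefore yields K_{4} as a minor, and since treewidth is minor-monotone, tw(G) ≥ tw(K_{4}) = 3. Combining the bounds, tw(G) = 3.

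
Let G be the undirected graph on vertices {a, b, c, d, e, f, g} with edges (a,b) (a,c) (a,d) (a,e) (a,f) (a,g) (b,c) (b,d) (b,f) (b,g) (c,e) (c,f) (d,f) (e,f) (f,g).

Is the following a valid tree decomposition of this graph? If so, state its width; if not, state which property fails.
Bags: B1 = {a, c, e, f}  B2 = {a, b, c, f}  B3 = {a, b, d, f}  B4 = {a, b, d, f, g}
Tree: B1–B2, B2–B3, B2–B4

A tree decomposition must satisfy three properties: every vertex lies in some bag; for every edge, both endpoints lie together in some bag; and for every vertex, the bags containing it form a connected subtree. Here bags containing vertex d are not connected in the tree, so the decomposition is invalid.

No — bags containing vertex d are not connected in the tree.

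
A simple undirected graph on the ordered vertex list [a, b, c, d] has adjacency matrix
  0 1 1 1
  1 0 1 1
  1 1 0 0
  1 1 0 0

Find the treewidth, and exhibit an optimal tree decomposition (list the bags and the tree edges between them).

Treewidth 2.
One optimal decomposition is:
Bags: B1 = {a, b, c}  B2 = {a, b, d}
Tree: B1–B2

Each bag holds 3 vertices, so the decomposition has width 2, which upper-bounds the treewidth. Conversely, {a, b, d} is a clique of size 3, and the vertices of any clique must share a bag in every tree decomposition; so some bag has ≥ 3 vertices and tw(G) ≥ 2. Hence tw(G) = 2 exactly.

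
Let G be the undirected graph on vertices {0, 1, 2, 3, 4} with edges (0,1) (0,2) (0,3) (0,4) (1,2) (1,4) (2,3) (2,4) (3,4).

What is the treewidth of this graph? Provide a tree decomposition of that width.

Treewidth 3.
One optimal decomposition is:
Bags: B1 = {0, 1, 2, 4}  B2 = {0, 2, 3, 4}
Tree: B1–B2

Every bag has size at most 4, so the width is 4 − 1 = 3 and tw(G) ≤ 3. For the lower bound, the 4 vertices {0, 1, 2, 4} are pairwise adjacent, and any tree decomposition puts a clique entirely inside one bag — forcing width ≥ 3. Therefore the treewidth is 3.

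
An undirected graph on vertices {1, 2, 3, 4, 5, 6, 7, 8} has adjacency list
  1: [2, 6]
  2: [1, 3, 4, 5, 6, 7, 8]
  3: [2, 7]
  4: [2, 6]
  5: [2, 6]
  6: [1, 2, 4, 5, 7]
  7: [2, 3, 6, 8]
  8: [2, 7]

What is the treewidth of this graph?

2

A width-2 tree decomposition is:
Bags: B1 = {2, 7, 8}  B2 = {2, 6, 7}  B3 = {2, 4, 6}  B4 = {1, 2, 6}  B5 = {2, 5, 6}  B6 = {2, 3, 7}
Tree: B1–B2, B2–B3, B2–B4, B2–B5, B2–B6
Each bag holds 3 vertices, so the decomposition has width 2, which upper-bounds the treewidth. On the other hand G contains the 3-clique {2, 7, 8}. A clique must lie in a single bag of any decomposition, so no decomposition can have width below 2. Combining the bounds, tw(G) = 2.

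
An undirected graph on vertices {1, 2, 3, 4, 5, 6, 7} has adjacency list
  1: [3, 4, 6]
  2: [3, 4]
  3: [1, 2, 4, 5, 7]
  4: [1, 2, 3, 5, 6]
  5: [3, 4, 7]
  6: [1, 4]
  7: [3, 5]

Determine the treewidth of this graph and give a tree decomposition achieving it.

Treewidth 2.
Bags: B1 = {3, 4, 5}  B2 = {1, 3, 4}  B3 = {3, 5, 7}  B4 = {1, 4, 6}  B5 = {2, 3, 4}
Tree: B1–B2, B1–B3, B2–B4, B2–B5

Each bag holds 3 vertices, so the decomposition has width 2, which upper-bounds the treewidth. Conversely, {1, 3, 4} is a clique of size 3, and the vertices of any clique must share a bag in every tree decomposition; so some bag has ≥ 3 vertices and tw(G) ≥ 2. Hence tw(G) = 2 exactly.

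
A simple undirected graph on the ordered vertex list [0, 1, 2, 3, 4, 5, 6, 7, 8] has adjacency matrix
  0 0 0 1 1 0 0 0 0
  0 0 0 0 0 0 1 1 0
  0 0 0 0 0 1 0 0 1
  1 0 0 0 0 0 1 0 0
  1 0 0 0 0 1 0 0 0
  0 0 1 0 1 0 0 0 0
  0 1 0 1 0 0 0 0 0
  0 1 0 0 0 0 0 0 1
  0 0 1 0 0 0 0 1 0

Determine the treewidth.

A width-2 tree decomposition is:
Bags: B1 = {2, 4, 5}  B2 = {2, 4, 8}  B3 = {4, 7, 8}  B4 = {1, 4, 7}  B5 = {1, 4, 6}  B6 = {3, 4, 6}  B7 = {0, 3, 4}
Tree: B1–B2, B2–B3, B3–B4, B4–B5, B5–B6, B6–B7
Every bag has size at most 3, so the width is 3 − 1 = 2 and tw(G) ≤ 2. For the lower bound, G contains the cycle 4–5–2–8–7–1–6–3–0–4, so G is not a forest; only forests have treewidth ≤ 1, hence tw(G) ≥ 2. Combining the bounds, tw(G) = 2.

2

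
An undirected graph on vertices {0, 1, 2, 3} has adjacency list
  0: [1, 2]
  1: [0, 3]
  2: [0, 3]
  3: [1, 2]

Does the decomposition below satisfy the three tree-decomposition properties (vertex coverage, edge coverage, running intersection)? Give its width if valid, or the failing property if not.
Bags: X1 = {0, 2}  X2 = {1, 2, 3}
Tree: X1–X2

A tree decomposition must satisfy three properties: every vertex lies in some bag; for every edge, both endpoints lie together in some bag; and for every vertex, the bags containing it form a connected subtree. Here edge (1,0) lies in no bag, so the decomposition is invalid.

No — edge (1,0) lies in no bag.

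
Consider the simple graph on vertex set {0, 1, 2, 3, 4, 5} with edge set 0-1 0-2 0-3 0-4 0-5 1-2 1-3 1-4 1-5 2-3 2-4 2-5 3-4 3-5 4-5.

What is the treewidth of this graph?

A width-5 tree decomposition is:
Bags: B1 = {0, 1, 2, 3, 4, 5}
Tree: (single bag)
With just one bag of size 6, the width is 6 − 1 = 5, so tw(G) ≤ 5. For the lower bound, the 6 vertices {0, 1, 2, 3, 4, 5} are pairwise adjacent, and any tree decomposition puts a clique entirely inside one bag — forcing width ≥ 5. Therefore the treewidth is 5.

5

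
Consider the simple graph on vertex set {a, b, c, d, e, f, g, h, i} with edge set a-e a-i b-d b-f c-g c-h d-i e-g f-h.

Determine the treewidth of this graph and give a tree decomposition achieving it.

Each bag holds 3 vertices, so the decomposition has width 2, which upper-bounds the treewidth. Since h–c–g–e–a–i–d–b–f–h is a cycle in G, G is not acyclic. Forests are exactly the graphs of treewidth ≤ 1, so tw(G) ≥ 2. The upper and lower bounds meet at 2, so that is the treewidth.

Treewidth 2.
One such decomposition:
Bags: B1 = {c, g, h}  B2 = {e, g, h}  B3 = {a, e, h}  B4 = {a, h, i}  B5 = {d, h, i}  B6 = {b, d, h}  B7 = {b, f, h}
Tree: B1–B2, B2–B3, B3–B4, B4–B5, B5–B6, B6–B7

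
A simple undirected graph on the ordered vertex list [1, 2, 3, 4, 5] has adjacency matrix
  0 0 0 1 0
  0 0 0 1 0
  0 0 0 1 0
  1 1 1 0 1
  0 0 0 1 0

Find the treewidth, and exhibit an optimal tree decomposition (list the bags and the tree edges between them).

Each bag holds 2 vertices, so the decomposition has width 1, which upper-bounds the treewidth. G has an edge, so its treewidth is at least 1. The upper and lower bounds meet at 1, so that is the treewidth.

Treewidth 1.
Bags: B1 = {2, 4}  B2 = {3, 4}  B3 = {4, 5}  B4 = {1, 4}
Tree: B1–B2, B1–B3, B3–B4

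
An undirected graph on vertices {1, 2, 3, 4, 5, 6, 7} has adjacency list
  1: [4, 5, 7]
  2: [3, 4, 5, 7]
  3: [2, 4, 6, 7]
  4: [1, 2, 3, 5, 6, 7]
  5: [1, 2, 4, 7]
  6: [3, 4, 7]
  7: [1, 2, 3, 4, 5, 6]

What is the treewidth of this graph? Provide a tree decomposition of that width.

Treewidth 3.
Bags: B1 = {2, 4, 5, 7}  B2 = {1, 4, 5, 7}  B3 = {2, 3, 4, 7}  B4 = {3, 4, 6, 7}
Tree: B1–B2, B1–B3, B3–B4

Every bag has size at most 4, so the width is 4 − 1 = 3 and tw(G) ≤ 3. For the lower bound, the 4 vertices {1, 4, 5, 7} are pairwise adjacent, and any tree decomposition puts a clique entirely inside one bag — forcing width ≥ 3. The upper and lower bounds meet at 3, so that is the treewidth.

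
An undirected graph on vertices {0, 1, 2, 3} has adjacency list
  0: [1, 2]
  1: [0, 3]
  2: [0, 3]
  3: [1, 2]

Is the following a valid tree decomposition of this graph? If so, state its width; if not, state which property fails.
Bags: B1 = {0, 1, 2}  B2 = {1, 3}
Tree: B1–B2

A tree decomposition must satisfy three properties: every vertex lies in some bag; for every edge, both endpoints lie together in some bag; and for every vertex, the bags containing it form a connected subtree. Here edge (2,3) lies in no bag, so the decomposition is invalid.

No — edge (2,3) lies in no bag.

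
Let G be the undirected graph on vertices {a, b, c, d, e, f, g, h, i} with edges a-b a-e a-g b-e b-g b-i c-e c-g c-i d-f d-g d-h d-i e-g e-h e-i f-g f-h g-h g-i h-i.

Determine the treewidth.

3

A width-3 tree decomposition is:
Bags: B1 = {d, g, h, i}  B2 = {e, g, h, i}  B3 = {c, e, g, i}  B4 = {d, f, g, h}  B5 = {b, e, g, i}  B6 = {a, b, e, g}
Tree: B1–B2, B2–B3, B1–B4, B2–B5, B5–B6
Each bag holds 4 vertices, so the decomposition has width 3, which upper-bounds the treewidth. On the other hand G contains the 4-clique {a, b, e, g}. A clique must lie in a single bag of any decomposition, so no decomposition can have width below 3. Combining the bounds, tw(G) = 3.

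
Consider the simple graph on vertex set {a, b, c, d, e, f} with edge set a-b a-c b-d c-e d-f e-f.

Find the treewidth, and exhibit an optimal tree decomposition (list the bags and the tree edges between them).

The largest bag has 3 vertices, giving width 2; this decomposition certifies tw(G) ≤ 2. The edges c–e–f–d–b–a–c form a cycle, so G is not a tree and its treewidth is at least 2. Hence tw(G) = 2 exactly.

Treewidth 2.
One optimal decomposition is:
Bags: B1 = {c, e, f}  B2 = {c, d, f}  B3 = {b, c, d}  B4 = {a, b, c}
Tree: B1–B2, B2–B3, B3–B4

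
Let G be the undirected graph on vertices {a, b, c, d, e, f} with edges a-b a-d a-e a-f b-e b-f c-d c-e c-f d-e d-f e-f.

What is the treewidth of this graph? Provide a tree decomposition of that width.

Treewidth 3.
Bags: B1 = {c, d, e, f}  B2 = {a, d, e, f}  B3 = {a, b, e, f}
Tree: B1–B2, B2–B3

The largest bag has 4 vertices, giving width 3; this decomposition certifies tw(G) ≤ 3. On the other hand G contains the 4-clique {c, d, e, f}. A clique must lie in a single bag of any decomposition, so no decomposition can have width below 3. Therefore the treewidth is 3.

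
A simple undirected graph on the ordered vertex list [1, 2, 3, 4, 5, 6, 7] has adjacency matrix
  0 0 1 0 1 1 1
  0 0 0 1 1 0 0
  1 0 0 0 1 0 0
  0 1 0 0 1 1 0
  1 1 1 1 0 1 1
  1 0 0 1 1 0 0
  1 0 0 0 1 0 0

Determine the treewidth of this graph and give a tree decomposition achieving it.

Treewidth 2.
One optimal decomposition is:
Bags: B1 = {1, 5, 7}  B2 = {1, 5, 6}  B3 = {4, 5, 6}  B4 = {1, 3, 5}  B5 = {2, 4, 5}
Tree: B1–B2, B2–B3, B2–B4, B3–B5

Each bag holds 3 vertices, so the decomposition has width 2, which upper-bounds the treewidth. On the other hand G contains the 3-clique {1, 3, 5}. A clique must lie in a single bag of any decomposition, so no decomposition can have width below 2. The upper and lower bounds meet at 2, so that is the treewidth.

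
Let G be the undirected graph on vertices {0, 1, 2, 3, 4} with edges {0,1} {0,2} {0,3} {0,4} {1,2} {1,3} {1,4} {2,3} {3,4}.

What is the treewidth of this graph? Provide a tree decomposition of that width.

Every bag has size at most 4, so the width is 4 − 1 = 3 and tw(G) ≤ 3. Conversely, {0, 1, 2, 3} is a clique of size 4, and the vertices of any clique must share a bag in every tree decomposition; so some bag has ≥ 4 vertices and tw(G) ≥ 3. The upper and lower bounds meet at 3, so that is the treewidth.

Treewidth 3.
Bags: B1 = {0, 1, 2, 3}  B2 = {0, 1, 3, 4}
Tree: B1–B2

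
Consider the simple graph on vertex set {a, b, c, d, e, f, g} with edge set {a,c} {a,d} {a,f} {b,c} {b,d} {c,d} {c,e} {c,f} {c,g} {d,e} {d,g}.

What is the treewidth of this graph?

A width-2 tree decomposition is:
Bags: B1 = {c, d, g}  B2 = {a, c, d}  B3 = {a, c, f}  B4 = {c, d, e}  B5 = {b, c, d}
Tree: B1–B2, B2–B3, B2–B4, B2–B5
Each bag holds 3 vertices, so the decomposition has width 2, which upper-bounds the treewidth. Conversely, {c, d, g} is a clique of size 3, and the vertices of any clique must share a bag in every tree decomposition; so some bag has ≥ 3 vertices and tw(G) ≥ 2. Hence tw(G) = 2 exactly.

2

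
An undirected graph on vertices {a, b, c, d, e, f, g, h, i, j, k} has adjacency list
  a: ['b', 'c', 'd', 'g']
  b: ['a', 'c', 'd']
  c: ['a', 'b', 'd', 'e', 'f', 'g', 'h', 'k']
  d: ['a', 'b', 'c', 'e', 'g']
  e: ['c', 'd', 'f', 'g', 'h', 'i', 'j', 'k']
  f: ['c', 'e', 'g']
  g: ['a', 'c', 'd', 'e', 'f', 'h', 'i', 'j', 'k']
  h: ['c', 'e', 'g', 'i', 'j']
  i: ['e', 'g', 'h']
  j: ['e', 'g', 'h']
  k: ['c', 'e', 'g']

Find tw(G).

3

A width-3 tree decomposition is:
Bags: B1 = {c, e, f, g}  B2 = {c, d, e, g}  B3 = {a, c, d, g}  B4 = {c, e, g, k}  B5 = {a, b, c, d}  B6 = {c, e, g, h}  B7 = {e, g, h, j}  B8 = {e, g, h, i}
Tree: B1–B2, B2–B3, B1–B4, B3–B5, B4–B6, B6–B7, B6–B8
Each bag holds 4 vertices, so the decomposition has width 3, which upper-bounds the treewidth. Conversely, {e, g, h, j} is a clique of size 4, and the vertices of any clique must share a bag in every tree decomposition; so some bag has ≥ 4 vertices and tw(G) ≥ 3. Therefore the treewidth is 3.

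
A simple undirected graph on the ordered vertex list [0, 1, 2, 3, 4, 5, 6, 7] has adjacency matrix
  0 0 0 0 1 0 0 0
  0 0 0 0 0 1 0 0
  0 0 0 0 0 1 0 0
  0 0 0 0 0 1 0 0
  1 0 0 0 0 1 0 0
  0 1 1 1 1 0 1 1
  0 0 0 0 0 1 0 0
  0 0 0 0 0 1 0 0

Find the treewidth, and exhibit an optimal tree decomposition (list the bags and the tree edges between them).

Each bag holds 2 vertices, so the decomposition has width 1, which upper-bounds the treewidth. Any graph with an edge has treewidth ≥ 1, and G has the edge 5–4. Hence tw(G) = 1 exactly.

Treewidth 1.
Bags: B1 = {4, 5}  B2 = {5, 7}  B3 = {3, 5}  B4 = {1, 5}  B5 = {0, 4}  B6 = {2, 5}  B7 = {5, 6}
Tree: B1–B2, B2–B3, B1–B4, B1–B5, B3–B6, B1–B7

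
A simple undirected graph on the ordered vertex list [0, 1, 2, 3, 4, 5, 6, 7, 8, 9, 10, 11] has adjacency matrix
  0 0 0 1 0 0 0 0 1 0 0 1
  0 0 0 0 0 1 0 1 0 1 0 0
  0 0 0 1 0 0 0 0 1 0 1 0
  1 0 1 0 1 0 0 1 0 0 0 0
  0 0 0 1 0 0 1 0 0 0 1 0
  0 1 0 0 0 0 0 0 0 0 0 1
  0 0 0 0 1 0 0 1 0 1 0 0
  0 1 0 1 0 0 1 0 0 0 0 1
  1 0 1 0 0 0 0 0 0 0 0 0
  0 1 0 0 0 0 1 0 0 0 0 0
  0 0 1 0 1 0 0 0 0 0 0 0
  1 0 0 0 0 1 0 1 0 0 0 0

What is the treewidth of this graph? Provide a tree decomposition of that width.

Treewidth 3.
One optimal decomposition is:
Bags: B1 = {2, 4, 8, 10}  B2 = {2, 3, 4, 8}  B3 = {0, 3, 4, 8}  B4 = {0, 3, 4, 6}  B5 = {0, 3, 6, 7}  B6 = {0, 6, 7, 11}  B7 = {6, 7, 9, 11}  B8 = {1, 7, 9, 11}  B9 = {1, 5, 9, 11}
Tree: B1–B2, B2–B3, B3–B4, B4–B5, B5–B6, B6–B7, B7–B8, B8–B9

The largest bag has 4 vertices, giving width 3; this decomposition certifies tw(G) ≤ 3. For the lower bound: the 4 vertex sets {2,8,10}, {4}, {3}, {0,6,7,11} are disjoint, each induces a connected subgraph, and every pair is joined by at least one edge of G. Contracting each set to a single vertex therefore yields K_{4} as a minor, and since treewidth is minor-monotone, tw(G) ≥ tw(K_{4}) = 3. Therefore the treewidth is 3.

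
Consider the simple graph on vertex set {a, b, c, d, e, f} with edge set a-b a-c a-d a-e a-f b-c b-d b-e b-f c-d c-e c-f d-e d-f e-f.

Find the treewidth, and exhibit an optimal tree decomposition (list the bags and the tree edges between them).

With just one bag of size 6, the width is 6 − 1 = 5, so tw(G) ≤ 5. For the lower bound, the 6 vertices {a, b, c, d, e, f} are pairwise adjacent, and any tree decomposition puts a clique entirely inside one bag — forcing width ≥ 5. Combining the bounds, tw(G) = 5.

Treewidth 5.
One such decomposition:
Bags: B1 = {a, b, c, d, e, f}
Tree: (single bag)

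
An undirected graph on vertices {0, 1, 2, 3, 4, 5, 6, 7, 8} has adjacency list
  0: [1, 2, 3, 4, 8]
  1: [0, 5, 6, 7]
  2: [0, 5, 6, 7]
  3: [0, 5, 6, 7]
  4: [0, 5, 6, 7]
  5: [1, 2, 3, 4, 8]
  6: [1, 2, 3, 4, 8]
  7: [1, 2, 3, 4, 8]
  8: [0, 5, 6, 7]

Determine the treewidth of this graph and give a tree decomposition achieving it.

Treewidth 4.
One optimal decomposition is:
Bags: B1 = {0, 5, 6, 7, 8}  B2 = {0, 3, 5, 6, 7}  B3 = {0, 4, 5, 6, 7}  B4 = {0, 1, 5, 6, 7}  B5 = {0, 2, 5, 6, 7}
Tree: B1–B2, B2–B3, B3–B4, B4–B5

Each bag holds 5 vertices, so the decomposition has width 4, which upper-bounds the treewidth. For the lower bound: the 5 vertex sets {0,8}, {3,7}, {4,5}, {6}, {1} are disjoint, each induces a connected subgraph, and every pair is joined by at least one edge of G. Contracting each set to a single vertex therefore yields K_{5} as a minor, and since treewidth is minor-monotone, tw(G) ≥ tw(K_{5}) = 4. Hence tw(G) = 4 exactly.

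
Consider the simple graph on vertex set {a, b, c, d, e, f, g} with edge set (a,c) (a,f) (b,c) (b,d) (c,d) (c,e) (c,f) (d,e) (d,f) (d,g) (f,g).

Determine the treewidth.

A width-2 tree decomposition is:
Bags: B1 = {c, d, e}  B2 = {c, d, f}  B3 = {d, f, g}  B4 = {a, c, f}  B5 = {b, c, d}
Tree: B1–B2, B2–B3, B2–B4, B2–B5
Each bag holds 3 vertices, so the decomposition has width 2, which upper-bounds the treewidth. Conversely, {d, f, g} is a clique of size 3, and the vertices of any clique must share a bag in every tree decomposition; so some bag has ≥ 3 vertices and tw(G) ≥ 2. Therefore the treewidth is 2.

2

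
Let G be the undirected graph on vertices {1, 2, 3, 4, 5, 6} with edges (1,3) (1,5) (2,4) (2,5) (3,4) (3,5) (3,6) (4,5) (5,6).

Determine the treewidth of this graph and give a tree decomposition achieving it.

Every bag has size at most 3, so the width is 3 − 1 = 2 and tw(G) ≤ 2. On the other hand G contains the 3-clique {2, 4, 5}. A clique must lie in a single bag of any decomposition, so no decomposition can have width below 2. Combining the bounds, tw(G) = 2.

Treewidth 2.
One optimal decomposition is:
Bags: B1 = {2, 4, 5}  B2 = {3, 4, 5}  B3 = {3, 5, 6}  B4 = {1, 3, 5}
Tree: B1–B2, B2–B3, B3–B4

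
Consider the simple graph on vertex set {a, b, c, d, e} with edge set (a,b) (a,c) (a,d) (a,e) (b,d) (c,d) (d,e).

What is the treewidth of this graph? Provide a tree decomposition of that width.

Treewidth 2.
Bags: B1 = {a, d, e}  B2 = {a, c, d}  B3 = {a, b, d}
Tree: B1–B2, B1–B3

The largest bag has 3 vertices, giving width 2; this decomposition certifies tw(G) ≤ 2. Conversely, {a, d, e} is a clique of size 3, and the vertices of any clique must share a bag in every tree decomposition; so some bag has ≥ 3 vertices and tw(G) ≥ 2. Hence tw(G) = 2 exactly.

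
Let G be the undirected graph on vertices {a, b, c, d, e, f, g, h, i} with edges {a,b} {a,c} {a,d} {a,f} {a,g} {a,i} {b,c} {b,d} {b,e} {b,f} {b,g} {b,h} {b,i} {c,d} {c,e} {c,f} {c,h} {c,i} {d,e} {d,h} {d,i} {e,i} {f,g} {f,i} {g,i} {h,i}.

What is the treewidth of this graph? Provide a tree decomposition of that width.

Every bag has size at most 5, so the width is 5 − 1 = 4 and tw(G) ≤ 4. On the other hand G contains the 5-clique {a, b, f, g, i}. A clique must lie in a single bag of any decomposition, so no decomposition can have width below 4. The upper and lower bounds meet at 4, so that is the treewidth.

Treewidth 4.
One such decomposition:
Bags: B1 = {a, b, c, d, i}  B2 = {a, b, c, f, i}  B3 = {a, b, f, g, i}  B4 = {b, c, d, e, i}  B5 = {b, c, d, h, i}
Tree: B1–B2, B2–B3, B1–B4, B1–B5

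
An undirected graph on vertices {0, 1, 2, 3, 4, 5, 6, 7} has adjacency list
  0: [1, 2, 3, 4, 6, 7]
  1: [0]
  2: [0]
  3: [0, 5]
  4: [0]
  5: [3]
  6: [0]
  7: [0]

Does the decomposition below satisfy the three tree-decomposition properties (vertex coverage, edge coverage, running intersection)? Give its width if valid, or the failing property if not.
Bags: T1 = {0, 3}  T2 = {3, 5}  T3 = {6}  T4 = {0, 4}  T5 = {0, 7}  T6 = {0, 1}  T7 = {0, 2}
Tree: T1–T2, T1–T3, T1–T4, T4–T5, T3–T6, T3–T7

No — edge (0,6) lies in no bag.

A tree decomposition must satisfy three properties: every vertex lies in some bag; for every edge, both endpoints lie together in some bag; and for every vertex, the bags containing it form a connected subtree. Here edge (0,6) lies in no bag, so the decomposition is invalid.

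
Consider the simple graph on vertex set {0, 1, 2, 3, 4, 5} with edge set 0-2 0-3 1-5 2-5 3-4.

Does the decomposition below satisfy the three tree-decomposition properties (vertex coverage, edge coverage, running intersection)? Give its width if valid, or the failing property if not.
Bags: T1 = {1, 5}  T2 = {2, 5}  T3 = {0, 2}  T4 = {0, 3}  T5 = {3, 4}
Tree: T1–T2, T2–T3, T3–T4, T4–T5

Checking the three conditions: (i) the bags cover all of {0, 1, 2, 3, 4, 5}; (ii) for each edge, some bag contains both endpoints; (iii) the bags containing any fixed vertex form a subtree. All hold, so the decomposition is valid with width 2 − 1 = 1.

Yes; width 1.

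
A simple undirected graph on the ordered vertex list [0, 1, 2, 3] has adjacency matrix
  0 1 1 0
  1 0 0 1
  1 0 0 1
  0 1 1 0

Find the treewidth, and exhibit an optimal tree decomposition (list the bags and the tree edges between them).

Treewidth 2.
Bags: B1 = {0, 1, 3}  B2 = {0, 2, 3}
Tree: B1–B2

The largest bag has 3 vertices, giving width 2; this decomposition certifies tw(G) ≤ 2. For the lower bound, G contains the cycle 3–1–0–2–3, so G is not a forest; only forests have treewidth ≤ 1, hence tw(G) ≥ 2. Therefore the treewidth is 2.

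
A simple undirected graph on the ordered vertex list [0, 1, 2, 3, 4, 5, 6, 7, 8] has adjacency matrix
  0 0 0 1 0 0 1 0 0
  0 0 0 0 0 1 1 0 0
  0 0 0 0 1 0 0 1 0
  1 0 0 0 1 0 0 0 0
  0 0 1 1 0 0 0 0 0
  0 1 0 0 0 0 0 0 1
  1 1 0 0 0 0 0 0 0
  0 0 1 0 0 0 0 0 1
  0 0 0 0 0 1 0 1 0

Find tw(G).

2

A width-2 tree decomposition is:
Bags: B1 = {0, 1, 6}  B2 = {0, 1, 3}  B3 = {1, 3, 4}  B4 = {1, 2, 4}  B5 = {1, 2, 7}  B6 = {1, 7, 8}  B7 = {1, 5, 8}
Tree: B1–B2, B2–B3, B3–B4, B4–B5, B5–B6, B6–B7
Every bag has size at most 3, so the width is 3 − 1 = 2 and tw(G) ≤ 2. The edges 1–6–0–3–4–2–7–8–5–1 form a cycle, so G is not a tree and its treewidth is at least 2. Combining the bounds, tw(G) = 2.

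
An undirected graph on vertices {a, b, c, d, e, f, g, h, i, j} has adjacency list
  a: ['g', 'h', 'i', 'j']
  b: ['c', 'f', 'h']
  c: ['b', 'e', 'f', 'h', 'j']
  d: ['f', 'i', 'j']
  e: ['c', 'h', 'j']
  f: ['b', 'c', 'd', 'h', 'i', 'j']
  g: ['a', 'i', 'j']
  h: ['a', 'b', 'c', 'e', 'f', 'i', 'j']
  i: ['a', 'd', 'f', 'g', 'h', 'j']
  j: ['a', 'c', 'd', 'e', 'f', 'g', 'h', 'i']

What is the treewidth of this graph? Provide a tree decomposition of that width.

Treewidth 3.
One optimal decomposition is:
Bags: B1 = {a, h, i, j}  B2 = {a, g, i, j}  B3 = {f, h, i, j}  B4 = {c, f, h, j}  B5 = {d, f, i, j}  B6 = {b, c, f, h}  B7 = {c, e, h, j}
Tree: B1–B2, B1–B3, B3–B4, B3–B5, B4–B6, B4–B7

The largest bag has 4 vertices, giving width 3; this decomposition certifies tw(G) ≤ 3. On the other hand G contains the 4-clique {d, f, i, j}. A clique must lie in a single bag of any decomposition, so no decomposition can have width below 3. Hence tw(G) = 3 exactly.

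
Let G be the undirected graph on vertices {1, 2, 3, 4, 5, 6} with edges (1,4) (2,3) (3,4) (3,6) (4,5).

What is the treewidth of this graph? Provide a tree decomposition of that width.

The largest bag has 2 vertices, giving width 1; this decomposition certifies tw(G) ≤ 1. Since G has at least one edge (e.g. 5–4), it is not an edgeless graph, so tw(G) ≥ 1. Combining the bounds, tw(G) = 1.

Treewidth 1.
Bags: B1 = {4, 5}  B2 = {3, 4}  B3 = {1, 4}  B4 = {3, 6}  B5 = {2, 3}
Tree: B1–B2, B2–B3, B2–B4, B2–B5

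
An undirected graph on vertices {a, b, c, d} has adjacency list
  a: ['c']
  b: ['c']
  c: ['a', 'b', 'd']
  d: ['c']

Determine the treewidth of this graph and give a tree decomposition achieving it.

Every bag has size at most 2, so the width is 2 − 1 = 1 and tw(G) ≤ 1. Any graph with an edge has treewidth ≥ 1, and G has the edge c–b. Combining the bounds, tw(G) = 1.

Treewidth 1.
One such decomposition:
Bags: B1 = {b, c}  B2 = {a, c}  B3 = {c, d}
Tree: B1–B2, B1–B3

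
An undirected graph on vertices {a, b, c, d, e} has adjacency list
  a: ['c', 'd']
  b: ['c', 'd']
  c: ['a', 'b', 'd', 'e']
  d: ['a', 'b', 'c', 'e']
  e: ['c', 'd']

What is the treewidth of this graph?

A width-2 tree decomposition is:
Bags: B1 = {b, c, d}  B2 = {a, c, d}  B3 = {c, d, e}
Tree: B1–B2, B1–B3
Each bag holds 3 vertices, so the decomposition has width 2, which upper-bounds the treewidth. Conversely, {c, d, e} is a clique of size 3, and the vertices of any clique must share a bag in every tree decomposition; so some bag has ≥ 3 vertices and tw(G) ≥ 2. Combining the bounds, tw(G) = 2.

2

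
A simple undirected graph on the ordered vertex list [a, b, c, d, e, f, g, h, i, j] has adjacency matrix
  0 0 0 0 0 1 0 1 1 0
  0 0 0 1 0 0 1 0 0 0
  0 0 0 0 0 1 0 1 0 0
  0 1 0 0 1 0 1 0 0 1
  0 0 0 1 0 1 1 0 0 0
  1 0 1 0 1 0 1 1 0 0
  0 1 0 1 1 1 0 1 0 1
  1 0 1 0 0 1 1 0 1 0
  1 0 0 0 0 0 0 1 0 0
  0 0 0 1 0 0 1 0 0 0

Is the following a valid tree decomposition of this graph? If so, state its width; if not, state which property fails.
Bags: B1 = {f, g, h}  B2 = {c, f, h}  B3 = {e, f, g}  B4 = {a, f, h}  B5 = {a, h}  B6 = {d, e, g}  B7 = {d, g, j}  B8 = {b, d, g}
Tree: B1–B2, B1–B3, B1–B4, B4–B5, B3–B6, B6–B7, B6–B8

A tree decomposition must satisfy three properties: every vertex lies in some bag; for every edge, both endpoints lie together in some bag; and for every vertex, the bags containing it form a connected subtree. Here vertex i appears in no bag, so the decomposition is invalid.

No — vertex i appears in no bag.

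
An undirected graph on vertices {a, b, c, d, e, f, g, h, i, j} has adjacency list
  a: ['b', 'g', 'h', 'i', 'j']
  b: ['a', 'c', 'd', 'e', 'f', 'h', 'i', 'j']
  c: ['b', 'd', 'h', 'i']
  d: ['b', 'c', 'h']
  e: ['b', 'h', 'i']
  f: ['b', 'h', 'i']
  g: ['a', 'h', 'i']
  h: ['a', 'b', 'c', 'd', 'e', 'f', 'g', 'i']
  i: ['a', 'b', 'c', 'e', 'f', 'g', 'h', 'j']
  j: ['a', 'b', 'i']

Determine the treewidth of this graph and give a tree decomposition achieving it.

Each bag holds 4 vertices, so the decomposition has width 3, which upper-bounds the treewidth. For the lower bound, the 4 vertices {a, b, i, j} are pairwise adjacent, and any tree decomposition puts a clique entirely inside one bag — forcing width ≥ 3. Combining the bounds, tw(G) = 3.

Treewidth 3.
Bags: B1 = {b, f, h, i}  B2 = {a, b, h, i}  B3 = {b, e, h, i}  B4 = {a, g, h, i}  B5 = {b, c, h, i}  B6 = {a, b, i, j}  B7 = {b, c, d, h}
Tree: B1–B2, B2–B3, B2–B4, B3–B5, B2–B6, B5–B7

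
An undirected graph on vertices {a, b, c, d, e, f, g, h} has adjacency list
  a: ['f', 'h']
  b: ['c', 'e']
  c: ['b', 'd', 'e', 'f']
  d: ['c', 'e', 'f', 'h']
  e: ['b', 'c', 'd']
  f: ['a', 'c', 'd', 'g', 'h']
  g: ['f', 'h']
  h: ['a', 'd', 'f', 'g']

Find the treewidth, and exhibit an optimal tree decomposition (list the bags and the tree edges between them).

The largest bag has 3 vertices, giving width 2; this decomposition certifies tw(G) ≤ 2. Conversely, {c, d, e} is a clique of size 3, and the vertices of any clique must share a bag in every tree decomposition; so some bag has ≥ 3 vertices and tw(G) ≥ 2. Hence tw(G) = 2 exactly.

Treewidth 2.
Bags: B1 = {b, c, e}  B2 = {c, d, e}  B3 = {c, d, f}  B4 = {d, f, h}  B5 = {f, g, h}  B6 = {a, f, h}
Tree: B1–B2, B2–B3, B3–B4, B4–B5, B5–B6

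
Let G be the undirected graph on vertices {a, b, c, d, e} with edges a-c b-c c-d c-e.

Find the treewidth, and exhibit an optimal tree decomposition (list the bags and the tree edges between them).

Treewidth 1.
One such decomposition:
Bags: B1 = {c, e}  B2 = {b, c}  B3 = {c, d}  B4 = {a, c}
Tree: B1–B2, B2–B3, B2–B4

The largest bag has 2 vertices, giving width 1; this decomposition certifies tw(G) ≤ 1. G has an edge, so its treewidth is at least 1. Combining the bounds, tw(G) = 1.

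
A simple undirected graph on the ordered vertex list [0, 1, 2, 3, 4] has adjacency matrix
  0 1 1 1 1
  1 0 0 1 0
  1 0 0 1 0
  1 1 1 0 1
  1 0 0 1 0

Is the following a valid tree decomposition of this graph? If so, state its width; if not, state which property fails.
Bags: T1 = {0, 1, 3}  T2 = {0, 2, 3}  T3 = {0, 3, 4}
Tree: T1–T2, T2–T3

Every vertex of G appears in some bag (union = {0, 1, 2, 3, 4}); every edge is covered by a bag; and for each vertex v the set of bags containing v is connected in the bag tree. The decomposition is therefore valid. The largest bag has 3 vertices, so the width is 2.

Yes; width 2.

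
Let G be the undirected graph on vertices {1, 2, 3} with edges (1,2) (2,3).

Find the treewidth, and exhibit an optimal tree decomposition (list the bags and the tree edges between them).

Treewidth 1.
One such decomposition:
Bags: B1 = {1, 2}  B2 = {2, 3}
Tree: B1–B2

The largest bag has 2 vertices, giving width 1; this decomposition certifies tw(G) ≤ 1. Any graph with an edge has treewidth ≥ 1, and G has the edge 2–1. Combining the bounds, tw(G) = 1.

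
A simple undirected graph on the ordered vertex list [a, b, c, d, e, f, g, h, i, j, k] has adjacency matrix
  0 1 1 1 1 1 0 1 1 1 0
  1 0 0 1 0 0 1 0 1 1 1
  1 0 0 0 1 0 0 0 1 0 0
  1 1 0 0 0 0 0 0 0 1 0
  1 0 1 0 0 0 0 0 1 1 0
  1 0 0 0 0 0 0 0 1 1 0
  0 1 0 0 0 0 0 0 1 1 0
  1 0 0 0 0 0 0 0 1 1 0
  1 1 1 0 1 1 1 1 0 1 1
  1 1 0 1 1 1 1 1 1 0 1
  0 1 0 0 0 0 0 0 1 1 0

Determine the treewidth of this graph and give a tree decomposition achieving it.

Treewidth 3.
Bags: B1 = {a, h, i, j}  B2 = {a, b, i, j}  B3 = {a, b, d, j}  B4 = {a, f, i, j}  B5 = {b, i, j, k}  B6 = {a, e, i, j}  B7 = {a, c, e, i}  B8 = {b, g, i, j}
Tree: B1–B2, B2–B3, B2–B4, B2–B5, B4–B6, B6–B7, B2–B8

Every bag has size at most 4, so the width is 4 − 1 = 3 and tw(G) ≤ 3. On the other hand G contains the 4-clique {a, b, d, j}. A clique must lie in a single bag of any decomposition, so no decomposition can have width below 3. Combining the bounds, tw(G) = 3.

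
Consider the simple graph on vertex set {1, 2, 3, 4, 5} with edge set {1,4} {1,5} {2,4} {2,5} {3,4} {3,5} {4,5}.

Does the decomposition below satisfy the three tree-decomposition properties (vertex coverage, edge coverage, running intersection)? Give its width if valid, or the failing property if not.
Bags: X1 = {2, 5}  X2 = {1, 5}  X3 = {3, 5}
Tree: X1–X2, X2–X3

No — vertex 4 appears in no bag.

A tree decomposition must satisfy three properties: every vertex lies in some bag; for every edge, both endpoints lie together in some bag; and for every vertex, the bags containing it form a connected subtree. Here vertex 4 appears in no bag, so the decomposition is invalid.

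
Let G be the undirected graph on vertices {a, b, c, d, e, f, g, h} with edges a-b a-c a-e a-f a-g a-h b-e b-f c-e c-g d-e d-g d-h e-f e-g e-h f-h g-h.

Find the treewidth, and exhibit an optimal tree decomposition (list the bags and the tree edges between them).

The largest bag has 4 vertices, giving width 3; this decomposition certifies tw(G) ≤ 3. For the lower bound, the 4 vertices {d, e, g, h} are pairwise adjacent, and any tree decomposition puts a clique entirely inside one bag — forcing width ≥ 3. The upper and lower bounds meet at 3, so that is the treewidth.

Treewidth 3.
One optimal decomposition is:
Bags: B1 = {a, e, g, h}  B2 = {a, c, e, g}  B3 = {a, e, f, h}  B4 = {a, b, e, f}  B5 = {d, e, g, h}
Tree: B1–B2, B1–B3, B3–B4, B1–B5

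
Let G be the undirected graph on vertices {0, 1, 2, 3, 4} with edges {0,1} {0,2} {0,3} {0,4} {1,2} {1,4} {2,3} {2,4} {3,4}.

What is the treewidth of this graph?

3

A width-3 tree decomposition is:
Bags: B1 = {0, 1, 2, 4}  B2 = {0, 2, 3, 4}
Tree: B1–B2
Each bag holds 4 vertices, so the decomposition has width 3, which upper-bounds the treewidth. On the other hand G contains the 4-clique {0, 1, 2, 4}. A clique must lie in a single bag of any decomposition, so no decomposition can have width below 3. Combining the bounds, tw(G) = 3.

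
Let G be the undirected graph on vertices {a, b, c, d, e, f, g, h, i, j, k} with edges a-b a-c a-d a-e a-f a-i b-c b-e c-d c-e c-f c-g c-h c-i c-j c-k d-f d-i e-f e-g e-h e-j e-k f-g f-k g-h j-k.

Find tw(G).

3

A width-3 tree decomposition is:
Bags: B1 = {a, c, e, f}  B2 = {a, c, d, f}  B3 = {c, e, f, k}  B4 = {c, e, j, k}  B5 = {a, b, c, e}  B6 = {c, e, f, g}  B7 = {c, e, g, h}  B8 = {a, c, d, i}
Tree: B1–B2, B1–B3, B3–B4, B1–B5, B1–B6, B6–B7, B2–B8
Each bag holds 4 vertices, so the decomposition has width 3, which upper-bounds the treewidth. Conversely, {a, c, d, f} is a clique of size 4, and the vertices of any clique must share a bag in every tree decomposition; so some bag has ≥ 4 vertices and tw(G) ≥ 3. Therefore the treewidth is 3.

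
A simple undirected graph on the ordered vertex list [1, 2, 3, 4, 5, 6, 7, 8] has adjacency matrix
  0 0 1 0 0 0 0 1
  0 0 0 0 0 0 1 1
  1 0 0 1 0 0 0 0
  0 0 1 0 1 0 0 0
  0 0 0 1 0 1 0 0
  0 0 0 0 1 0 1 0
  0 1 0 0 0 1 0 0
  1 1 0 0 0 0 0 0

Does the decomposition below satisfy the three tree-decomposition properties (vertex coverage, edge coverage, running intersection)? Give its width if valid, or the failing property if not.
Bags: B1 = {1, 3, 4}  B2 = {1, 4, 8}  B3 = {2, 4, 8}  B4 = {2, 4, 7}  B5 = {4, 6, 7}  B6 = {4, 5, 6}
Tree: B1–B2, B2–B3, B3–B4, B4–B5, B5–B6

Every vertex of G appears in some bag (union = {1, 2, 3, 4, 5, 6, 7, 8}); every edge is covered by a bag; and for each vertex v the set of bags containing v is connected in the bag tree. The decomposition is therefore valid. The largest bag has 3 vertices, so the width is 2.

Yes; width 2.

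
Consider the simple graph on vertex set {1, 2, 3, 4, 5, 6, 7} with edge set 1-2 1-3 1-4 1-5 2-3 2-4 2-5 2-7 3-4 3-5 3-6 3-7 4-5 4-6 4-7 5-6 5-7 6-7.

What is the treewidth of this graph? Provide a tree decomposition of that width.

Each bag holds 5 vertices, so the decomposition has width 4, which upper-bounds the treewidth. On the other hand G contains the 5-clique {1, 2, 3, 4, 5}. A clique must lie in a single bag of any decomposition, so no decomposition can have width below 4. The upper and lower bounds meet at 4, so that is the treewidth.

Treewidth 4.
One optimal decomposition is:
Bags: B1 = {1, 2, 3, 4, 5}  B2 = {2, 3, 4, 5, 7}  B3 = {3, 4, 5, 6, 7}
Tree: B1–B2, B2–B3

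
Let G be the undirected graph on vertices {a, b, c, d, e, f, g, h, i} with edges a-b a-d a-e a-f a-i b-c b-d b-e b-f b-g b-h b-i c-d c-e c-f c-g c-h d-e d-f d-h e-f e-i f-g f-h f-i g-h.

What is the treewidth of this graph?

4

A width-4 tree decomposition is:
Bags: B1 = {b, c, d, f, h}  B2 = {b, c, d, e, f}  B3 = {a, b, d, e, f}  B4 = {a, b, e, f, i}  B5 = {b, c, f, g, h}
Tree: B1–B2, B2–B3, B3–B4, B1–B5
The largest bag has 5 vertices, giving width 4; this decomposition certifies tw(G) ≤ 4. On the other hand G contains the 5-clique {b, c, d, e, f}. A clique must lie in a single bag of any decomposition, so no decomposition can have width below 4. Therefore the treewidth is 4.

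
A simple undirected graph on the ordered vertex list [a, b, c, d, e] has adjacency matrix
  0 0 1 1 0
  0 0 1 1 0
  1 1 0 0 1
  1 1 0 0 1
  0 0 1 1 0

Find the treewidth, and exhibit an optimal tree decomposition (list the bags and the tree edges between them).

Treewidth 2.
One such decomposition:
Bags: B1 = {a, c, d}  B2 = {c, d, e}  B3 = {b, c, d}
Tree: B1–B2, B2–B3

Each bag holds 3 vertices, so the decomposition has width 2, which upper-bounds the treewidth. Since a–d–e–c–a is a cycle in G, G is not acyclic. Forests are exactly the graphs of treewidth ≤ 1, so tw(G) ≥ 2. The upper and lower bounds meet at 2, so that is the treewidth.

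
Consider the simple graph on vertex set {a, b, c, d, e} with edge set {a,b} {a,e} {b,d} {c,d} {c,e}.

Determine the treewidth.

2

A width-2 tree decomposition is:
Bags: B1 = {c, d, e}  B2 = {a, d, e}  B3 = {a, b, d}
Tree: B1–B2, B2–B3
Every bag has size at most 3, so the width is 3 − 1 = 2 and tw(G) ≤ 2. Since d–c–e–a–b–d is a cycle in G, G is not acyclic. Forests are exactly the graphs of treewidth ≤ 1, so tw(G) ≥ 2. Combining the bounds, tw(G) = 2.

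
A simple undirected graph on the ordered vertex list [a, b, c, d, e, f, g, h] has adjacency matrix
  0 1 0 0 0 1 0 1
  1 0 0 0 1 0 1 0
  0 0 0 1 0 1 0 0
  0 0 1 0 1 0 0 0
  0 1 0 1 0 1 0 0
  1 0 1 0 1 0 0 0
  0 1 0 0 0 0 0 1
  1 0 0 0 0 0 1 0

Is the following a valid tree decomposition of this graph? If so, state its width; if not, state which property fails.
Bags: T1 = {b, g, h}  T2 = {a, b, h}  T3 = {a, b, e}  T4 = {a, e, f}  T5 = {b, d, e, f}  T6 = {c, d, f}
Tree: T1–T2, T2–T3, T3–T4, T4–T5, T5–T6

No — bags containing vertex b are not connected in the tree.

A tree decomposition must satisfy three properties: every vertex lies in some bag; for every edge, both endpoints lie together in some bag; and for every vertex, the bags containing it form a connected subtree. Here bags containing vertex b are not connected in the tree, so the decomposition is invalid.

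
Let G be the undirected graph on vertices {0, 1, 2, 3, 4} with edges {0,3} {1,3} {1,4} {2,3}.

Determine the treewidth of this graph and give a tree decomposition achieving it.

The largest bag has 2 vertices, giving width 1; this decomposition certifies tw(G) ≤ 1. G has an edge, so its treewidth is at least 1. The upper and lower bounds meet at 1, so that is the treewidth.

Treewidth 1.
Bags: B1 = {1, 3}  B2 = {2, 3}  B3 = {1, 4}  B4 = {0, 3}
Tree: B1–B2, B1–B3, B2–B4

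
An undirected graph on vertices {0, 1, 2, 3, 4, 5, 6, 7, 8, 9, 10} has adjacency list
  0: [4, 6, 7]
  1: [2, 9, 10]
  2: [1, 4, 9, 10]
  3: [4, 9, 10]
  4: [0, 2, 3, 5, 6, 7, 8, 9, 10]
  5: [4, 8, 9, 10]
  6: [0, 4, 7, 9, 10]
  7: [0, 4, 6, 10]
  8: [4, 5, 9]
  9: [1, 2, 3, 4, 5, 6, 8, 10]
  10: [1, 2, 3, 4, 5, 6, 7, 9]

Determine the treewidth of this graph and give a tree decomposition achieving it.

The largest bag has 4 vertices, giving width 3; this decomposition certifies tw(G) ≤ 3. For the lower bound, the 4 vertices {1, 2, 9, 10} are pairwise adjacent, and any tree decomposition puts a clique entirely inside one bag — forcing width ≥ 3. Therefore the treewidth is 3.

Treewidth 3.
Bags: B1 = {4, 5, 9, 10}  B2 = {4, 6, 9, 10}  B3 = {3, 4, 9, 10}  B4 = {2, 4, 9, 10}  B5 = {4, 6, 7, 10}  B6 = {0, 4, 6, 7}  B7 = {1, 2, 9, 10}  B8 = {4, 5, 8, 9}
Tree: B1–B2, B2–B3, B1–B4, B2–B5, B5–B6, B4–B7, B1–B8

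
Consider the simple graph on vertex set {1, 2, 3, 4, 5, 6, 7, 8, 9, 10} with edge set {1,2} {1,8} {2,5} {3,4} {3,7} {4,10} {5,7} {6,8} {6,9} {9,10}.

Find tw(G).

A width-2 tree decomposition is:
Bags: B1 = {1, 2, 8}  B2 = {2, 6, 8}  B3 = {2, 6, 9}  B4 = {2, 9, 10}  B5 = {2, 4, 10}  B6 = {2, 3, 4}  B7 = {2, 3, 7}  B8 = {2, 5, 7}
Tree: B1–B2, B2–B3, B3–B4, B4–B5, B5–B6, B6–B7, B7–B8
Every bag has size at most 3, so the width is 3 − 1 = 2 and tw(G) ≤ 2. Since 2–1–8–6–9–10–4–3–7–5–2 is a cycle in G, G is not acyclic. Forests are exactly the graphs of treewidth ≤ 1, so tw(G) ≥ 2. The upper and lower bounds meet at 2, so that is the treewidth.

2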